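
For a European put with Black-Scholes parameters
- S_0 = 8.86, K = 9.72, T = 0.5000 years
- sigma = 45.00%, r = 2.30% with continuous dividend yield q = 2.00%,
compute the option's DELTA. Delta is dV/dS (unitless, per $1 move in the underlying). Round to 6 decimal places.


Answer: Delta = -0.545178

Derivation:
d1 = -0.1273227591; d2 = -0.4455208106
phi(d1) = 0.3957217067; exp(-qT) = 0.9900498337; exp(-rT) = 0.9885658722
N(-d1) = 0.5506575261
Delta = -exp(-qT) * N(-d1) = -0.9900498337 * 0.5506575261 = -0.545178


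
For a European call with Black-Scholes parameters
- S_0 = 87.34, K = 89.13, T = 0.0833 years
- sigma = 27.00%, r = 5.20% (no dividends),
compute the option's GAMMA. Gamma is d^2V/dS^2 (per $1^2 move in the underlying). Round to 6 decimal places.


d1 = -0.1657910022; d2 = -0.2437176986
phi(d1) = 0.3934969896; exp(-qT) = 1.0000000000; exp(-rT) = 0.9956777678
Gamma = exp(-qT) * phi(d1) / (S * sigma * sqrt(T)) = 1.0000000000 * 0.3934969896 / (87.3400 * 0.2700 * 0.2886173938) = 0.057815

Answer: Gamma = 0.057815


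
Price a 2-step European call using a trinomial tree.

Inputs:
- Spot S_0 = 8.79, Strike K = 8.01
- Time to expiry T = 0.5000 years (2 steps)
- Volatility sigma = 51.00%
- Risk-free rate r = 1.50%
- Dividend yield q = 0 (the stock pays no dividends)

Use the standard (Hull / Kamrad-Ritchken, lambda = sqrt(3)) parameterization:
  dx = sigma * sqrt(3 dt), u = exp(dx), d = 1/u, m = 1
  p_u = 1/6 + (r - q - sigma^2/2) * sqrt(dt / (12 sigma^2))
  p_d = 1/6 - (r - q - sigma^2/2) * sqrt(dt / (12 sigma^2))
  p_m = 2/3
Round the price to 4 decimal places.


dt = T/N = 0.250000; dx = sigma*sqrt(3*dt) = 0.441673
u = exp(dx) = 1.555307; d = 1/u = 0.642960
p_u = 0.134106, p_m = 0.666667, p_d = 0.199228
Discount per step: exp(-r*dt) = 0.996257
Stock lattice S(k, j) with j the centered position index:
  k=0: S(0,+0) = 8.7900
  k=1: S(1,-1) = 5.6516; S(1,+0) = 8.7900; S(1,+1) = 13.6711
  k=2: S(2,-2) = 3.6338; S(2,-1) = 5.6516; S(2,+0) = 8.7900; S(2,+1) = 13.6711; S(2,+2) = 21.2628
Terminal payoffs V(N, j) = max(S_T - K, 0):
  V(2,-2) = 0.000000; V(2,-1) = 0.000000; V(2,+0) = 0.780000; V(2,+1) = 5.661149; V(2,+2) = 13.252833
Backward induction: V(k, j) = exp(-r*dt) * [p_u * V(k+1, j+1) + p_m * V(k+1, j) + p_d * V(k+1, j-1)]
  V(1,-1) = exp(-r*dt) * [p_u*0.780000 + p_m*0.000000 + p_d*0.000000] = 0.104211
  V(1,+0) = exp(-r*dt) * [p_u*5.661149 + p_m*0.780000 + p_d*0.000000] = 1.274405
  V(1,+1) = exp(-r*dt) * [p_u*13.252833 + p_m*5.661149 + p_d*0.780000] = 5.685418
  V(0,+0) = exp(-r*dt) * [p_u*5.685418 + p_m*1.274405 + p_d*0.104211] = 1.626701

Answer: Price = V(0,0) = 1.6267


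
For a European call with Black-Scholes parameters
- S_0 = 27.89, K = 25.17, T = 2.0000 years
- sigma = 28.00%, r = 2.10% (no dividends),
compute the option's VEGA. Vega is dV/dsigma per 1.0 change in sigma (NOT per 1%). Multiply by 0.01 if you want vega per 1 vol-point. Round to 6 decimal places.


d1 = 0.5631989155; d2 = 0.1672191180
phi(d1) = 0.3404336468; exp(-qT) = 1.0000000000; exp(-rT) = 0.9588697806
Vega = S * exp(-qT) * phi(d1) * sqrt(T) = 27.8900 * 1.0000000000 * 0.3404336468 * 1.4142135624 = 13.427526

Answer: Vega = 13.427526


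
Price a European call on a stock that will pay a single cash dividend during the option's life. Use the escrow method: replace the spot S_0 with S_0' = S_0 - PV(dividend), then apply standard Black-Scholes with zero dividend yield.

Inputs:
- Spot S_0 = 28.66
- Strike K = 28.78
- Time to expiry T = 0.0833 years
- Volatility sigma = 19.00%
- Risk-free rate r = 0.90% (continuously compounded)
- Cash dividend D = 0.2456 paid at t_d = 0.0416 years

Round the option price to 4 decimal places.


PV(D) = D * exp(-r * t_d) = 0.2456 * 0.99962567 = 0.24550806
S_0' = S_0 - PV(D) = 28.6600 - 0.24550806 = 28.41449194
d1 = (ln(S_0'/K) + (r + sigma^2/2)*T) / (sigma*sqrt(T)) = -0.19198868
d2 = d1 - sigma*sqrt(T) = -0.24682599
exp(-rT) = 0.99925058
N(d1) = 0.42387553; N(d2) = 0.40252145
C = S_0' * N(d1) - K * exp(-rT) * N(d2) = 28.41449194 * 0.42387553 - 28.7800 * 0.99925058 * 0.40252145 = 0.4683

Answer: Price = 0.4683


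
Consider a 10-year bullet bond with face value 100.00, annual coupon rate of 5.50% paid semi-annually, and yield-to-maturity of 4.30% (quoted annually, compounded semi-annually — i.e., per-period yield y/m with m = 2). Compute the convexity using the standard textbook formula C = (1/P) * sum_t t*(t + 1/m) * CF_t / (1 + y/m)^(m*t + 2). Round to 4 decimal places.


Answer: Convexity = 73.3876

Derivation:
Coupon per period c = face * coupon_rate / m = 2.750000
Periods per year m = 2; per-period yield y/m = 0.021500
Number of cashflows N = 20
Cashflows (t years, CF_t, discount factor 1/(1+y/m)^(m*t), PV):
  t = 0.5000: CF_t = 2.750000, DF = 0.978953, PV = 2.692119
  t = 1.0000: CF_t = 2.750000, DF = 0.958348, PV = 2.635457
  t = 1.5000: CF_t = 2.750000, DF = 0.938177, PV = 2.579987
  t = 2.0000: CF_t = 2.750000, DF = 0.918431, PV = 2.525685
  t = 2.5000: CF_t = 2.750000, DF = 0.899100, PV = 2.472526
  t = 3.0000: CF_t = 2.750000, DF = 0.880177, PV = 2.420485
  t = 3.5000: CF_t = 2.750000, DF = 0.861651, PV = 2.369540
  t = 4.0000: CF_t = 2.750000, DF = 0.843515, PV = 2.319667
  t = 4.5000: CF_t = 2.750000, DF = 0.825762, PV = 2.270844
  t = 5.0000: CF_t = 2.750000, DF = 0.808381, PV = 2.223049
  t = 5.5000: CF_t = 2.750000, DF = 0.791367, PV = 2.176259
  t = 6.0000: CF_t = 2.750000, DF = 0.774711, PV = 2.130454
  t = 6.5000: CF_t = 2.750000, DF = 0.758405, PV = 2.085614
  t = 7.0000: CF_t = 2.750000, DF = 0.742442, PV = 2.041717
  t = 7.5000: CF_t = 2.750000, DF = 0.726816, PV = 1.998744
  t = 8.0000: CF_t = 2.750000, DF = 0.711518, PV = 1.956675
  t = 8.5000: CF_t = 2.750000, DF = 0.696543, PV = 1.915492
  t = 9.0000: CF_t = 2.750000, DF = 0.681882, PV = 1.875176
  t = 9.5000: CF_t = 2.750000, DF = 0.667530, PV = 1.835708
  t = 10.0000: CF_t = 102.750000, DF = 0.653480, PV = 67.145113
Price P = sum_t PV_t = 109.670314
Convexity numerator sum_t t*(t + 1/m) * CF_t / (1+y/m)^(m*t + 2):
  t = 0.5000: term = 1.289994
  t = 1.0000: term = 3.788528
  t = 1.5000: term = 7.417578
  t = 2.0000: term = 12.102427
  t = 2.5000: term = 17.771552
  t = 3.0000: term = 24.356508
  t = 3.5000: term = 31.791820
  t = 4.0000: term = 40.014877
  t = 4.5000: term = 48.965831
  t = 5.0000: term = 58.587496
  t = 5.5000: term = 68.825252
  t = 6.0000: term = 79.626955
  t = 6.5000: term = 90.942843
  t = 7.0000: term = 102.725452
  t = 7.5000: term = 114.929532
  t = 8.0000: term = 127.511962
  t = 8.5000: term = 140.431677
  t = 9.0000: term = 153.649584
  t = 9.5000: term = 167.128497
  t = 10.0000: term = 6756.580700
Convexity = (1/P) * sum = 8048.439065 / 109.670314 = 73.387581


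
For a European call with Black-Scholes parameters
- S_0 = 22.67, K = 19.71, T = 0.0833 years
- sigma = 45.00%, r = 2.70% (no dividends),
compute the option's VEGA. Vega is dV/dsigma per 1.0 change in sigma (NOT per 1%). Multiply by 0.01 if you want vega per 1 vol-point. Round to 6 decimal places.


Answer: Vega = 1.332657

Derivation:
d1 = 1.1595479505; d2 = 1.0296701233
phi(d1) = 0.2036781437; exp(-qT) = 1.0000000000; exp(-rT) = 0.9977534273
Vega = S * exp(-qT) * phi(d1) * sqrt(T) = 22.6700 * 1.0000000000 * 0.2036781437 * 0.2886173938 = 1.332657


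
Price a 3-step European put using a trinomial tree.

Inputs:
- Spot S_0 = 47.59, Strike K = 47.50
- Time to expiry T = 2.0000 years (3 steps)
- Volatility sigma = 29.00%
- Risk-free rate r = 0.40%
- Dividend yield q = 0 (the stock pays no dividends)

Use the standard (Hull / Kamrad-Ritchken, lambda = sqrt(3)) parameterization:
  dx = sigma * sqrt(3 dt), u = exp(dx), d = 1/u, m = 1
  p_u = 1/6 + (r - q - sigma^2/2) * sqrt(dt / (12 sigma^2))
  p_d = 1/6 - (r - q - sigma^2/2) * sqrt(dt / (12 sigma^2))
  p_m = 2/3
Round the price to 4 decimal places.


dt = T/N = 0.666667; dx = sigma*sqrt(3*dt) = 0.410122
u = exp(dx) = 1.507002; d = 1/u = 0.663569
p_u = 0.135741, p_m = 0.666667, p_d = 0.197592
Discount per step: exp(-r*dt) = 0.997337
Stock lattice S(k, j) with j the centered position index:
  k=0: S(0,+0) = 47.5900
  k=1: S(1,-1) = 31.5793; S(1,+0) = 47.5900; S(1,+1) = 71.7182
  k=2: S(2,-2) = 20.9550; S(2,-1) = 31.5793; S(2,+0) = 47.5900; S(2,+1) = 71.7182; S(2,+2) = 108.0794
  k=3: S(3,-3) = 13.9051; S(3,-2) = 20.9550; S(3,-1) = 31.5793; S(3,+0) = 47.5900; S(3,+1) = 71.7182; S(3,+2) = 108.0794; S(3,+3) = 162.8759
Terminal payoffs V(N, j) = max(K - S_T, 0):
  V(3,-3) = 33.594884; V(3,-2) = 26.544968; V(3,-1) = 15.920735; V(3,+0) = 0.000000; V(3,+1) = 0.000000; V(3,+2) = 0.000000; V(3,+3) = 0.000000
Backward induction: V(k, j) = exp(-r*dt) * [p_u * V(k+1, j+1) + p_m * V(k+1, j) + p_d * V(k+1, j-1)]
  V(2,-2) = exp(-r*dt) * [p_u*15.920735 + p_m*26.544968 + p_d*33.594884] = 26.425274
  V(2,-1) = exp(-r*dt) * [p_u*0.000000 + p_m*15.920735 + p_d*26.544968] = 15.816674
  V(2,+0) = exp(-r*dt) * [p_u*0.000000 + p_m*0.000000 + p_d*15.920735] = 3.137439
  V(2,+1) = exp(-r*dt) * [p_u*0.000000 + p_m*0.000000 + p_d*0.000000] = 0.000000
  V(2,+2) = exp(-r*dt) * [p_u*0.000000 + p_m*0.000000 + p_d*0.000000] = 0.000000
  V(1,-1) = exp(-r*dt) * [p_u*3.137439 + p_m*15.816674 + p_d*26.425274] = 16.148642
  V(1,+0) = exp(-r*dt) * [p_u*0.000000 + p_m*3.137439 + p_d*15.816674] = 5.202988
  V(1,+1) = exp(-r*dt) * [p_u*0.000000 + p_m*0.000000 + p_d*3.137439] = 0.618283
  V(0,+0) = exp(-r*dt) * [p_u*0.618283 + p_m*5.202988 + p_d*16.148642] = 6.725476

Answer: Price = V(0,0) = 6.7255


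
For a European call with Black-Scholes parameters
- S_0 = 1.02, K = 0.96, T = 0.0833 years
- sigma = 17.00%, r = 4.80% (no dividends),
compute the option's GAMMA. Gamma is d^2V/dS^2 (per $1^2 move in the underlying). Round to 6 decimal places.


Answer: Gamma = 3.241033

Derivation:
d1 = 1.3416236539; d2 = 1.2925586970
phi(d1) = 0.1622015555; exp(-qT) = 1.0000000000; exp(-rT) = 0.9960095830
Gamma = exp(-qT) * phi(d1) / (S * sigma * sqrt(T)) = 1.0000000000 * 0.1622015555 / (1.0200 * 0.1700 * 0.2886173938) = 3.241033


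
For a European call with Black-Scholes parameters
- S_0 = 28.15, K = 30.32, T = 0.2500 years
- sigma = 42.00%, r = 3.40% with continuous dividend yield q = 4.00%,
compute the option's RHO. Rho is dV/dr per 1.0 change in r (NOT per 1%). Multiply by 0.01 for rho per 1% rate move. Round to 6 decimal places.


Answer: Rho = 2.410275

Derivation:
d1 = -0.2557628866; d2 = -0.4657628866
phi(d1) = 0.3861050253; exp(-qT) = 0.9900498337; exp(-rT) = 0.9915360229
N(d2) = 0.3206926166
Rho = K*T*exp(-rT)*N(d2) = 30.3200 * 0.2500 * 0.9915360229 * 0.3206926166 = 2.410275


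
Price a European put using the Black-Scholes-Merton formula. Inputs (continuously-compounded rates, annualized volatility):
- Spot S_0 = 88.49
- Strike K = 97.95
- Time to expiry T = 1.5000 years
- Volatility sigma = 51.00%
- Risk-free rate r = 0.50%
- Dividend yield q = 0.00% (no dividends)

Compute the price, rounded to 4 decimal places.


Answer: Price = 27.3806

Derivation:
d1 = (ln(S/K) + (r - q + 0.5*sigma^2) * T) / (sigma * sqrt(T)) = 0.16171020
d2 = d1 - sigma * sqrt(T) = -0.46290968
exp(-rT) = 0.99252805; exp(-qT) = 1.00000000
P = K * exp(-rT) * N(-d2) - S_0 * exp(-qT) * N(-d1)
N(-d1) = 0.43576704; N(-d2) = 0.67828545
P = 97.9500 * 0.99252805 * 0.67828545 - 88.4900 * 1.00000000 * 0.43576704 = 27.3806


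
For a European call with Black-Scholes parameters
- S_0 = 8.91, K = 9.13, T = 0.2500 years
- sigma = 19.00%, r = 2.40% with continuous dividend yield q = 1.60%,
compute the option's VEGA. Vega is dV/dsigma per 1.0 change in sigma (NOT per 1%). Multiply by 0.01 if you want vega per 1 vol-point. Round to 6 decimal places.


Answer: Vega = 1.739120

Derivation:
d1 = -0.1881995066; d2 = -0.2831995066
phi(d1) = 0.3919393932; exp(-qT) = 0.9960079893; exp(-rT) = 0.9940179641
Vega = S * exp(-qT) * phi(d1) * sqrt(T) = 8.9100 * 0.9960079893 * 0.3919393932 * 0.5000000000 = 1.739120


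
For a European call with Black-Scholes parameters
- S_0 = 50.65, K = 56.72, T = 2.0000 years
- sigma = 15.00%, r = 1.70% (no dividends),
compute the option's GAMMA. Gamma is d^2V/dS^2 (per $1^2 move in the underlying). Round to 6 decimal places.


d1 = -0.2672281520; d2 = -0.4793601864
phi(d1) = 0.3849491714; exp(-qT) = 1.0000000000; exp(-rT) = 0.9665715046
Gamma = exp(-qT) * phi(d1) / (S * sigma * sqrt(T)) = 1.0000000000 * 0.3849491714 / (50.6500 * 0.1500 * 1.4142135624) = 0.035828

Answer: Gamma = 0.035828


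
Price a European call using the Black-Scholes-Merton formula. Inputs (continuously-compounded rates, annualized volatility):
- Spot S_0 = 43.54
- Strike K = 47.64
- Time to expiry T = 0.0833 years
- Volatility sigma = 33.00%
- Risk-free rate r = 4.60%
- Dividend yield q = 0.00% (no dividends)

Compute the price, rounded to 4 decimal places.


Answer: Price = 0.4308

Derivation:
d1 = (ln(S/K) + (r - q + 0.5*sigma^2) * T) / (sigma * sqrt(T)) = -0.85701384
d2 = d1 - sigma * sqrt(T) = -0.95225758
exp(-rT) = 0.99617553; exp(-qT) = 1.00000000
C = S_0 * exp(-qT) * N(d1) - K * exp(-rT) * N(d2)
N(d1) = 0.19571862; N(d2) = 0.17048318
C = 43.5400 * 1.00000000 * 0.19571862 - 47.6400 * 0.99617553 * 0.17048318 = 0.4308


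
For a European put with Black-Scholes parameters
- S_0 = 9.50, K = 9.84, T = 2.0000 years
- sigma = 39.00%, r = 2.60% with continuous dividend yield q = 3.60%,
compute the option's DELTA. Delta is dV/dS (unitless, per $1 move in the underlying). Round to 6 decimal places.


d1 = 0.1757542688; d2 = -0.3757890205
phi(d1) = 0.3928280421; exp(-qT) = 0.9305308958; exp(-rT) = 0.9493288668
N(-d1) = 0.4302434992
Delta = -exp(-qT) * N(-d1) = -0.9305308958 * 0.4302434992 = -0.400355

Answer: Delta = -0.400355


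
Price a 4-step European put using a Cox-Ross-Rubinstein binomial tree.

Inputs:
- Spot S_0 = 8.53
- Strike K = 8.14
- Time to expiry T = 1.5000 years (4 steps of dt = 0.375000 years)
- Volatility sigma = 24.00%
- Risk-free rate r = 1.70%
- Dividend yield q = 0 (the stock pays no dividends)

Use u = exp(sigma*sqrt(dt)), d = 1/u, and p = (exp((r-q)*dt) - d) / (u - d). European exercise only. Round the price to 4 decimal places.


dt = T/N = 0.375000
u = exp(sigma*sqrt(dt)) = 1.158319; d = 1/u = 0.863320
p = (exp((r-q)*dt) - d) / (u - d) = 0.485003
Discount per step: exp(-r*dt) = 0.993645
Stock lattice S(k, i) with i counting down-moves:
  k=0: S(0,0) = 8.5300
  k=1: S(1,0) = 9.8805; S(1,1) = 7.3641
  k=2: S(2,0) = 11.4447; S(2,1) = 8.5300; S(2,2) = 6.3576
  k=3: S(3,0) = 13.2566; S(3,1) = 9.8805; S(3,2) = 7.3641; S(3,3) = 5.4886
  k=4: S(4,0) = 15.3554; S(4,1) = 11.4447; S(4,2) = 8.5300; S(4,3) = 6.3576; S(4,4) = 4.7385
Terminal payoffs V(N, i) = max(K - S_T, 0):
  V(4,0) = 0.000000; V(4,1) = 0.000000; V(4,2) = 0.000000; V(4,3) = 1.782402; V(4,4) = 3.401542
Backward induction: V(k, i) = exp(-r*dt) * [p * V(k+1, i) + (1-p) * V(k+1, i+1)].
  V(3,0) = exp(-r*dt) * [p*0.000000 + (1-p)*0.000000] = 0.000000
  V(3,1) = exp(-r*dt) * [p*0.000000 + (1-p)*0.000000] = 0.000000
  V(3,2) = exp(-r*dt) * [p*0.000000 + (1-p)*1.782402] = 0.912099
  V(3,3) = exp(-r*dt) * [p*1.782402 + (1-p)*3.401542] = 2.599629
  V(2,0) = exp(-r*dt) * [p*0.000000 + (1-p)*0.000000] = 0.000000
  V(2,1) = exp(-r*dt) * [p*0.000000 + (1-p)*0.912099] = 0.466743
  V(2,2) = exp(-r*dt) * [p*0.912099 + (1-p)*2.599629] = 1.769853
  V(1,0) = exp(-r*dt) * [p*0.000000 + (1-p)*0.466743] = 0.238844
  V(1,1) = exp(-r*dt) * [p*0.466743 + (1-p)*1.769853] = 1.130610
  V(0,0) = exp(-r*dt) * [p*0.238844 + (1-p)*1.130610] = 0.693664

Answer: Price = V(0,0) = 0.6937


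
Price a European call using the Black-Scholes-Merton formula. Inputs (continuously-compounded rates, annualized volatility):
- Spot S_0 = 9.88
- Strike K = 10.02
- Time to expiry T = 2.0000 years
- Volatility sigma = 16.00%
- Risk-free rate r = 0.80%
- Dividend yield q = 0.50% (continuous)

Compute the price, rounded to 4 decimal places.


d1 = (ln(S/K) + (r - q + 0.5*sigma^2) * T) / (sigma * sqrt(T)) = 0.07746981
d2 = d1 - sigma * sqrt(T) = -0.14880436
exp(-rT) = 0.98412732; exp(-qT) = 0.99004983
C = S_0 * exp(-qT) * N(d1) - K * exp(-rT) * N(d2)
N(d1) = 0.53087509; N(d2) = 0.44085400
C = 9.8800 * 0.99004983 * 0.53087509 - 10.0200 * 0.98412732 * 0.44085400 = 0.8456

Answer: Price = 0.8456


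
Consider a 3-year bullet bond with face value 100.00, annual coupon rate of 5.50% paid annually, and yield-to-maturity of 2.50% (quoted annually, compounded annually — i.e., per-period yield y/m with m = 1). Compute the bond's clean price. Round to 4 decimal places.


Coupon per period c = face * coupon_rate / m = 5.500000
Periods per year m = 1; per-period yield y/m = 0.025000
Number of cashflows N = 3
Cashflows (t years, CF_t, discount factor 1/(1+y/m)^(m*t), PV):
  t = 1.0000: CF_t = 5.500000, DF = 0.975610, PV = 5.365854
  t = 2.0000: CF_t = 5.500000, DF = 0.951814, PV = 5.234979
  t = 3.0000: CF_t = 105.500000, DF = 0.928599, PV = 97.967238
Price P = sum_t PV_t = 108.568071

Answer: Price = 108.5681


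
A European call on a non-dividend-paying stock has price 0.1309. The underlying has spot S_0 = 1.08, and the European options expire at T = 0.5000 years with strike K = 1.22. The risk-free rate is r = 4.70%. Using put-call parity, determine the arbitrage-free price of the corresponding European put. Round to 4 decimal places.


Answer: Put price = 0.2426

Derivation:
Put-call parity: C - P = S_0 * exp(-qT) - K * exp(-rT).
S_0 * exp(-qT) = 1.0800 * 1.00000000 = 1.08000000
K * exp(-rT) = 1.2200 * 0.97677397 = 1.19166425
P = C - S*exp(-qT) + K*exp(-rT)
P = 0.1309 - 1.08000000 + 1.19166425 = 0.2426


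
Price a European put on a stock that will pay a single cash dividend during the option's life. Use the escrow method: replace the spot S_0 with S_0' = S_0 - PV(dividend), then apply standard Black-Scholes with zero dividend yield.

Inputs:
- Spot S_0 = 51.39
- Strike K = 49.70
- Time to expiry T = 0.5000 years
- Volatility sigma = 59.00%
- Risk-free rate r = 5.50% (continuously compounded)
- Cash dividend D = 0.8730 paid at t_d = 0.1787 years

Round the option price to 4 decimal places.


PV(D) = D * exp(-r * t_d) = 0.8730 * 0.99021964 = 0.86446175
S_0' = S_0 - PV(D) = 51.3900 - 0.86446175 = 50.52553825
d1 = (ln(S_0'/K) + (r + sigma^2/2)*T) / (sigma*sqrt(T)) = 0.31400091
d2 = d1 - sigma*sqrt(T) = -0.10319209
exp(-rT) = 0.97287468
N(-d1) = 0.37676017; N(-d2) = 0.54109474
P = K * exp(-rT) * N(-d2) - S_0' * N(-d1) = 49.7000 * 0.97287468 * 0.54109474 - 50.52553825 * 0.37676017 = 7.1269

Answer: Price = 7.1269


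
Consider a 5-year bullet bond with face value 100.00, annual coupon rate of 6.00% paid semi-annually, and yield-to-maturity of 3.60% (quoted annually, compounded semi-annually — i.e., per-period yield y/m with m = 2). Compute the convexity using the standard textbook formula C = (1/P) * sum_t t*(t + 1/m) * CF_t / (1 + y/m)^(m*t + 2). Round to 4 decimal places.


Answer: Convexity = 22.5221

Derivation:
Coupon per period c = face * coupon_rate / m = 3.000000
Periods per year m = 2; per-period yield y/m = 0.018000
Number of cashflows N = 10
Cashflows (t years, CF_t, discount factor 1/(1+y/m)^(m*t), PV):
  t = 0.5000: CF_t = 3.000000, DF = 0.982318, PV = 2.946955
  t = 1.0000: CF_t = 3.000000, DF = 0.964949, PV = 2.894848
  t = 1.5000: CF_t = 3.000000, DF = 0.947887, PV = 2.843662
  t = 2.0000: CF_t = 3.000000, DF = 0.931127, PV = 2.793381
  t = 2.5000: CF_t = 3.000000, DF = 0.914663, PV = 2.743989
  t = 3.0000: CF_t = 3.000000, DF = 0.898490, PV = 2.695471
  t = 3.5000: CF_t = 3.000000, DF = 0.882603, PV = 2.647810
  t = 4.0000: CF_t = 3.000000, DF = 0.866997, PV = 2.600992
  t = 4.5000: CF_t = 3.000000, DF = 0.851667, PV = 2.555002
  t = 5.0000: CF_t = 103.000000, DF = 0.836608, PV = 86.170665
Price P = sum_t PV_t = 110.892773
Convexity numerator sum_t t*(t + 1/m) * CF_t / (1+y/m)^(m*t + 2):
  t = 0.5000: term = 1.421831
  t = 1.0000: term = 4.190071
  t = 1.5000: term = 8.231967
  t = 2.0000: term = 13.477353
  t = 2.5000: term = 19.858575
  t = 3.0000: term = 27.310417
  t = 3.5000: term = 35.770029
  t = 4.0000: term = 45.176854
  t = 4.5000: term = 55.472561
  t = 5.0000: term = 2286.633609
Convexity = (1/P) * sum = 2497.543265 / 110.892773 = 22.522146


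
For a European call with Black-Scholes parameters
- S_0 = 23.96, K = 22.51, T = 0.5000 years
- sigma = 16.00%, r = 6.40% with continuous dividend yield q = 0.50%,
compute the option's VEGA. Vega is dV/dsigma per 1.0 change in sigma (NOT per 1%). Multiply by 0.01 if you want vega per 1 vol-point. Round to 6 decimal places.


Answer: Vega = 4.621486

Derivation:
d1 = 0.8690883130; d2 = 0.7559512280
phi(d1) = 0.2734611319; exp(-qT) = 0.9975031224; exp(-rT) = 0.9685065821
Vega = S * exp(-qT) * phi(d1) * sqrt(T) = 23.9600 * 0.9975031224 * 0.2734611319 * 0.7071067812 = 4.621486


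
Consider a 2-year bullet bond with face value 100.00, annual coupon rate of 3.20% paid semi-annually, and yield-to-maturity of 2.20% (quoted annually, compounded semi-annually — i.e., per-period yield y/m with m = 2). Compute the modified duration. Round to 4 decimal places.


Answer: Modified duration = 1.9325

Derivation:
Coupon per period c = face * coupon_rate / m = 1.600000
Periods per year m = 2; per-period yield y/m = 0.011000
Number of cashflows N = 4
Cashflows (t years, CF_t, discount factor 1/(1+y/m)^(m*t), PV):
  t = 0.5000: CF_t = 1.600000, DF = 0.989120, PV = 1.582591
  t = 1.0000: CF_t = 1.600000, DF = 0.978358, PV = 1.565372
  t = 1.5000: CF_t = 1.600000, DF = 0.967713, PV = 1.548341
  t = 2.0000: CF_t = 101.600000, DF = 0.957184, PV = 97.249883
Price P = sum_t PV_t = 101.946187
First compute Macaulay numerator sum_t t * PV_t:
  t * PV_t at t = 0.5000: 0.791296
  t * PV_t at t = 1.0000: 1.565372
  t * PV_t at t = 1.5000: 2.322511
  t * PV_t at t = 2.0000: 194.499765
Macaulay duration D = 199.178944 / 101.946187 = 1.953766
Modified duration = D / (1 + y/m) = 1.953766 / (1 + 0.011000) = 1.932508


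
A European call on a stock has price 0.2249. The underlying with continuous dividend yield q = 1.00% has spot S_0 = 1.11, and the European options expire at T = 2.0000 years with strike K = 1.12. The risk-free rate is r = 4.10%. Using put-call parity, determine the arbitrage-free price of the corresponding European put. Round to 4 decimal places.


Answer: Put price = 0.1687

Derivation:
Put-call parity: C - P = S_0 * exp(-qT) - K * exp(-rT).
S_0 * exp(-qT) = 1.1100 * 0.98019867 = 1.08802053
K * exp(-rT) = 1.1200 * 0.92127196 = 1.03182459
P = C - S*exp(-qT) + K*exp(-rT)
P = 0.2249 - 1.08802053 + 1.03182459 = 0.1687


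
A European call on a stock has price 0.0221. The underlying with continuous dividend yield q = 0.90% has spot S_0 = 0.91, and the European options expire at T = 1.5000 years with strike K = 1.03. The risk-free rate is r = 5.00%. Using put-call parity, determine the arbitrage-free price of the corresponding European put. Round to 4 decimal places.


Answer: Put price = 0.0799

Derivation:
Put-call parity: C - P = S_0 * exp(-qT) - K * exp(-rT).
S_0 * exp(-qT) = 0.9100 * 0.98659072 = 0.89779755
K * exp(-rT) = 1.0300 * 0.92774349 = 0.95557579
P = C - S*exp(-qT) + K*exp(-rT)
P = 0.0221 - 0.89779755 + 0.95557579 = 0.0799


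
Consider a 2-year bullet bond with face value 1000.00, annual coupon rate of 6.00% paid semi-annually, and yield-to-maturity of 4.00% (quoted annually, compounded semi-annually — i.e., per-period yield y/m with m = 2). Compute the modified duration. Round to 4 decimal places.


Answer: Modified duration = 1.8785

Derivation:
Coupon per period c = face * coupon_rate / m = 30.000000
Periods per year m = 2; per-period yield y/m = 0.020000
Number of cashflows N = 4
Cashflows (t years, CF_t, discount factor 1/(1+y/m)^(m*t), PV):
  t = 0.5000: CF_t = 30.000000, DF = 0.980392, PV = 29.411765
  t = 1.0000: CF_t = 30.000000, DF = 0.961169, PV = 28.835063
  t = 1.5000: CF_t = 30.000000, DF = 0.942322, PV = 28.269670
  t = 2.0000: CF_t = 1030.000000, DF = 0.923845, PV = 951.560789
Price P = sum_t PV_t = 1038.077287
First compute Macaulay numerator sum_t t * PV_t:
  t * PV_t at t = 0.5000: 14.705882
  t * PV_t at t = 1.0000: 28.835063
  t * PV_t at t = 1.5000: 42.404505
  t * PV_t at t = 2.0000: 1903.121578
Macaulay duration D = 1989.067028 / 1038.077287 = 1.916107
Modified duration = D / (1 + y/m) = 1.916107 / (1 + 0.020000) = 1.878536


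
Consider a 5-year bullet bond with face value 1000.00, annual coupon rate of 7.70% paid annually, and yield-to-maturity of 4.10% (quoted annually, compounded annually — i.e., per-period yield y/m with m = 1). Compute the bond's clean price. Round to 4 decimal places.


Answer: Price = 1159.8164

Derivation:
Coupon per period c = face * coupon_rate / m = 77.000000
Periods per year m = 1; per-period yield y/m = 0.041000
Number of cashflows N = 5
Cashflows (t years, CF_t, discount factor 1/(1+y/m)^(m*t), PV):
  t = 1.0000: CF_t = 77.000000, DF = 0.960615, PV = 73.967339
  t = 2.0000: CF_t = 77.000000, DF = 0.922781, PV = 71.054120
  t = 3.0000: CF_t = 77.000000, DF = 0.886437, PV = 68.255639
  t = 4.0000: CF_t = 77.000000, DF = 0.851524, PV = 65.567377
  t = 5.0000: CF_t = 1077.000000, DF = 0.817987, PV = 880.971899
Price P = sum_t PV_t = 1159.816374


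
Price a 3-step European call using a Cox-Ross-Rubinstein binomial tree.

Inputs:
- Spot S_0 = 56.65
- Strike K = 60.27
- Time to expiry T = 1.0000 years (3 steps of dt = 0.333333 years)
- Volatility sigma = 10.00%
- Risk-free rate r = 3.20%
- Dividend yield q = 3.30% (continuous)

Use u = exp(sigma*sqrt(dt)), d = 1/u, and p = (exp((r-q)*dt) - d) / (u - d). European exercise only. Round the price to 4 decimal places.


Answer: Price = V(0,0) = 0.7726

Derivation:
dt = T/N = 0.333333
u = exp(sigma*sqrt(dt)) = 1.059434; d = 1/u = 0.943900
p = (exp((r-q)*dt) - d) / (u - d) = 0.482686
Discount per step: exp(-r*dt) = 0.989390
Stock lattice S(k, i) with i counting down-moves:
  k=0: S(0,0) = 56.6500
  k=1: S(1,0) = 60.0169; S(1,1) = 53.4719
  k=2: S(2,0) = 63.5840; S(2,1) = 56.6500; S(2,2) = 50.4722
  k=3: S(3,0) = 67.3631; S(3,1) = 60.0169; S(3,2) = 53.4719; S(3,3) = 47.6407
Terminal payoffs V(N, i) = max(S_T - K, 0):
  V(3,0) = 7.093078; V(3,1) = 0.000000; V(3,2) = 0.000000; V(3,3) = 0.000000
Backward induction: V(k, i) = exp(-r*dt) * [p * V(k+1, i) + (1-p) * V(k+1, i+1)].
  V(2,0) = exp(-r*dt) * [p*7.093078 + (1-p)*0.000000] = 3.387401
  V(2,1) = exp(-r*dt) * [p*0.000000 + (1-p)*0.000000] = 0.000000
  V(2,2) = exp(-r*dt) * [p*0.000000 + (1-p)*0.000000] = 0.000000
  V(1,0) = exp(-r*dt) * [p*3.387401 + (1-p)*0.000000] = 1.617702
  V(1,1) = exp(-r*dt) * [p*0.000000 + (1-p)*0.000000] = 0.000000
  V(0,0) = exp(-r*dt) * [p*1.617702 + (1-p)*0.000000] = 0.772557


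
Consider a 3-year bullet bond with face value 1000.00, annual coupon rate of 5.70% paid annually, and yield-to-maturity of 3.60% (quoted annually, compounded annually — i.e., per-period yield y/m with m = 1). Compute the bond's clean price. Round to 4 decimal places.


Coupon per period c = face * coupon_rate / m = 57.000000
Periods per year m = 1; per-period yield y/m = 0.036000
Number of cashflows N = 3
Cashflows (t years, CF_t, discount factor 1/(1+y/m)^(m*t), PV):
  t = 1.0000: CF_t = 57.000000, DF = 0.965251, PV = 55.019305
  t = 2.0000: CF_t = 57.000000, DF = 0.931709, PV = 53.107437
  t = 3.0000: CF_t = 1057.000000, DF = 0.899333, PV = 950.595428
Price P = sum_t PV_t = 1058.722170

Answer: Price = 1058.7222


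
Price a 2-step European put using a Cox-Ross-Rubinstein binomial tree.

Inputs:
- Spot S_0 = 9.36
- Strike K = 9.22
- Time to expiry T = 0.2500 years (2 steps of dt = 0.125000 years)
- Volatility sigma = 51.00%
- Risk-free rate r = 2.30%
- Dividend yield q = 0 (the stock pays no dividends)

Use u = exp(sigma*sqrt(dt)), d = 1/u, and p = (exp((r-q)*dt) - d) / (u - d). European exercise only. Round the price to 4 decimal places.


dt = T/N = 0.125000
u = exp(sigma*sqrt(dt)) = 1.197591; d = 1/u = 0.835009
p = (exp((r-q)*dt) - d) / (u - d) = 0.462984
Discount per step: exp(-r*dt) = 0.997129
Stock lattice S(k, i) with i counting down-moves:
  k=0: S(0,0) = 9.3600
  k=1: S(1,0) = 11.2095; S(1,1) = 7.8157
  k=2: S(2,0) = 13.4243; S(2,1) = 9.3600; S(2,2) = 6.5262
Terminal payoffs V(N, i) = max(K - S_T, 0):
  V(2,0) = 0.000000; V(2,1) = 0.000000; V(2,2) = 2.693826
Backward induction: V(k, i) = exp(-r*dt) * [p * V(k+1, i) + (1-p) * V(k+1, i+1)].
  V(1,0) = exp(-r*dt) * [p*0.000000 + (1-p)*0.000000] = 0.000000
  V(1,1) = exp(-r*dt) * [p*0.000000 + (1-p)*2.693826] = 1.442474
  V(0,0) = exp(-r*dt) * [p*0.000000 + (1-p)*1.442474] = 0.772407

Answer: Price = V(0,0) = 0.7724


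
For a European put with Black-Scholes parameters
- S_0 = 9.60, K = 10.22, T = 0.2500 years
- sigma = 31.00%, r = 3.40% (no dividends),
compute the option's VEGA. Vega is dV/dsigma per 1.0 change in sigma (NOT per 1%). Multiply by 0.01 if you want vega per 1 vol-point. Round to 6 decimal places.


Answer: Vega = 1.845668

Derivation:
d1 = -0.2714257181; d2 = -0.4264257181
phi(d1) = 0.3845142255; exp(-qT) = 1.0000000000; exp(-rT) = 0.9915360229
Vega = S * exp(-qT) * phi(d1) * sqrt(T) = 9.6000 * 1.0000000000 * 0.3845142255 * 0.5000000000 = 1.845668


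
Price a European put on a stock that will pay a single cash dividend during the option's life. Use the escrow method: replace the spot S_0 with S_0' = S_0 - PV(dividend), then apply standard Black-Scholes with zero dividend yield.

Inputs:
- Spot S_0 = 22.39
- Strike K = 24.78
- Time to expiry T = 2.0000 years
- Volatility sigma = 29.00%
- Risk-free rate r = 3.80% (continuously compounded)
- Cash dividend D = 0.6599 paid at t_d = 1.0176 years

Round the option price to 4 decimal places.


Answer: Price = 4.2700

Derivation:
PV(D) = D * exp(-r * t_d) = 0.6599 * 0.96206929 = 0.63486953
S_0' = S_0 - PV(D) = 22.3900 - 0.63486953 = 21.75513047
d1 = (ln(S_0'/K) + (r + sigma^2/2)*T) / (sigma*sqrt(T)) = 0.07293620
d2 = d1 - sigma*sqrt(T) = -0.33718573
exp(-rT) = 0.92681621
N(-d1) = 0.47092844; N(-d2) = 0.63201155
P = K * exp(-rT) * N(-d2) - S_0' * N(-d1) = 24.7800 * 0.92681621 * 0.63201155 - 21.75513047 * 0.47092844 = 4.2700


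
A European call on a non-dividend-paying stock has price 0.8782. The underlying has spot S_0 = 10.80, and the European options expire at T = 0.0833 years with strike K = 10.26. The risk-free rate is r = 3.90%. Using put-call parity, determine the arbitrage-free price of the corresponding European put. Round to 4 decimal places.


Answer: Put price = 0.3049

Derivation:
Put-call parity: C - P = S_0 * exp(-qT) - K * exp(-rT).
S_0 * exp(-qT) = 10.8000 * 1.00000000 = 10.80000000
K * exp(-rT) = 10.2600 * 0.99675657 = 10.22672242
P = C - S*exp(-qT) + K*exp(-rT)
P = 0.8782 - 10.80000000 + 10.22672242 = 0.3049


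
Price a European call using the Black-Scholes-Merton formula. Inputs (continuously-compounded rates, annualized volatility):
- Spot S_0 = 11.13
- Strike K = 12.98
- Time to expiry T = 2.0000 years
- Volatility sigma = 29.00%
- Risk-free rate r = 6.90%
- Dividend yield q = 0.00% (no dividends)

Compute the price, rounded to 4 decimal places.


Answer: Price = 1.7356

Derivation:
d1 = (ln(S/K) + (r - q + 0.5*sigma^2) * T) / (sigma * sqrt(T)) = 0.16661985
d2 = d1 - sigma * sqrt(T) = -0.24350209
exp(-rT) = 0.87109869; exp(-qT) = 1.00000000
C = S_0 * exp(-qT) * N(d1) - K * exp(-rT) * N(d2)
N(d1) = 0.56616541; N(d2) = 0.40380823
C = 11.1300 * 1.00000000 * 0.56616541 - 12.9800 * 0.87109869 * 0.40380823 = 1.7356


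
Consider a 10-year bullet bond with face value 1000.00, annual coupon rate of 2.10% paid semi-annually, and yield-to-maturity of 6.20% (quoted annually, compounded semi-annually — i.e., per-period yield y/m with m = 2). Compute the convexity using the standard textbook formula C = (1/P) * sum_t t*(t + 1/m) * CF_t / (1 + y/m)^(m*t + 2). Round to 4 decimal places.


Coupon per period c = face * coupon_rate / m = 10.500000
Periods per year m = 2; per-period yield y/m = 0.031000
Number of cashflows N = 20
Cashflows (t years, CF_t, discount factor 1/(1+y/m)^(m*t), PV):
  t = 0.5000: CF_t = 10.500000, DF = 0.969932, PV = 10.184287
  t = 1.0000: CF_t = 10.500000, DF = 0.940768, PV = 9.878067
  t = 1.5000: CF_t = 10.500000, DF = 0.912481, PV = 9.581054
  t = 2.0000: CF_t = 10.500000, DF = 0.885045, PV = 9.292972
  t = 2.5000: CF_t = 10.500000, DF = 0.858434, PV = 9.013552
  t = 3.0000: CF_t = 10.500000, DF = 0.832622, PV = 8.742534
  t = 3.5000: CF_t = 10.500000, DF = 0.807587, PV = 8.479664
  t = 4.0000: CF_t = 10.500000, DF = 0.783305, PV = 8.224698
  t = 4.5000: CF_t = 10.500000, DF = 0.759752, PV = 7.977399
  t = 5.0000: CF_t = 10.500000, DF = 0.736908, PV = 7.737535
  t = 5.5000: CF_t = 10.500000, DF = 0.714751, PV = 7.504884
  t = 6.0000: CF_t = 10.500000, DF = 0.693260, PV = 7.279228
  t = 6.5000: CF_t = 10.500000, DF = 0.672415, PV = 7.060357
  t = 7.0000: CF_t = 10.500000, DF = 0.652197, PV = 6.848067
  t = 7.5000: CF_t = 10.500000, DF = 0.632587, PV = 6.642160
  t = 8.0000: CF_t = 10.500000, DF = 0.613566, PV = 6.442444
  t = 8.5000: CF_t = 10.500000, DF = 0.595117, PV = 6.248733
  t = 9.0000: CF_t = 10.500000, DF = 0.577224, PV = 6.060847
  t = 9.5000: CF_t = 10.500000, DF = 0.559868, PV = 5.878610
  t = 10.0000: CF_t = 1010.500000, DF = 0.543034, PV = 548.735443
Price P = sum_t PV_t = 697.812535
Convexity numerator sum_t t*(t + 1/m) * CF_t / (1+y/m)^(m*t + 2):
  t = 0.5000: term = 4.790527
  t = 1.0000: term = 13.939458
  t = 1.5000: term = 27.040656
  t = 2.0000: term = 43.712668
  t = 2.5000: term = 63.597480
  t = 3.0000: term = 86.359332
  t = 3.5000: term = 111.683585
  t = 4.0000: term = 139.275636
  t = 4.5000: term = 168.859889
  t = 5.0000: term = 200.178767
  t = 5.5000: term = 232.991775
  t = 6.0000: term = 267.074603
  t = 6.5000: term = 302.218271
  t = 7.0000: term = 338.228312
  t = 7.5000: term = 374.923998
  t = 8.0000: term = 412.137599
  t = 8.5000: term = 449.713675
  t = 9.0000: term = 487.508406
  t = 9.5000: term = 525.388949
  t = 10.0000: term = 54204.454816
Convexity = (1/P) * sum = 58454.078403 / 697.812535 = 83.767596

Answer: Convexity = 83.7676


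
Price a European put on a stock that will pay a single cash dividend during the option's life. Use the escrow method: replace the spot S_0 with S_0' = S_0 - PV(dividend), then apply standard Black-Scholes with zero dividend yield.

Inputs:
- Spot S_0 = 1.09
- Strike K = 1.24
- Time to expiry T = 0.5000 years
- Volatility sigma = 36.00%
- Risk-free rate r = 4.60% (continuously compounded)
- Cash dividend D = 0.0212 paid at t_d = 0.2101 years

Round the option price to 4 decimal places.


Answer: Price = 0.2005

Derivation:
PV(D) = D * exp(-r * t_d) = 0.0212 * 0.99038195 = 0.02099610
S_0' = S_0 - PV(D) = 1.0900 - 0.02099610 = 1.06900390
d1 = (ln(S_0'/K) + (r + sigma^2/2)*T) / (sigma*sqrt(T)) = -0.36527603
d2 = d1 - sigma*sqrt(T) = -0.61983447
exp(-rT) = 0.97726248
N(-d1) = 0.64254732; N(-d2) = 0.73231661
P = K * exp(-rT) * N(-d2) - S_0' * N(-d1) = 1.2400 * 0.97726248 * 0.73231661 - 1.06900390 * 0.64254732 = 0.2005


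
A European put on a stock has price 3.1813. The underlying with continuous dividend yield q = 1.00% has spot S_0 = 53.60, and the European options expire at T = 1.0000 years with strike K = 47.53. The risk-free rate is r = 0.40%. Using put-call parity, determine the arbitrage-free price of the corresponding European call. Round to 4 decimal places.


Answer: Call price = 8.9077

Derivation:
Put-call parity: C - P = S_0 * exp(-qT) - K * exp(-rT).
S_0 * exp(-qT) = 53.6000 * 0.99004983 = 53.06667109
K * exp(-rT) = 47.5300 * 0.99600799 = 47.34025973
C = P + S*exp(-qT) - K*exp(-rT)
C = 3.1813 + 53.06667109 - 47.34025973 = 8.9077


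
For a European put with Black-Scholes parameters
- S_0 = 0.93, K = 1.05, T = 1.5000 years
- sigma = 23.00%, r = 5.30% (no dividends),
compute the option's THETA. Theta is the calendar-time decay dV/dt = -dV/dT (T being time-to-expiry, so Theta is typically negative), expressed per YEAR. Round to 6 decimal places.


Answer: Theta = -0.003285

Derivation:
d1 = -0.0077597599; d2 = -0.2894510803
phi(d1) = 0.3989302697; exp(-qT) = 1.0000000000; exp(-rT) = 0.9235780200
Theta = -S*exp(-qT)*phi(d1)*sigma/(2*sqrt(T)) + r*K*exp(-rT)*N(-d2) - q*S*exp(-qT)*N(-d1)
N(-d1) = 0.5030956652; N(-d2) = 0.6138818947; sqrt(T) = 1.2247448714
Term 1 = -0.9300 * 1.0000000000 * 0.3989302697 * 0.2300 / (2 * 1.2247448714) = -0.0348363103
Term 2 = 0.0530 * 1.0500 * 0.9235780200 * 0.6138818947 = 0.0315517595
Term 3 = 0 (no dividend yield, q = 0)
Theta = -0.0348363103 + (0.0315517595) + (0.0000000000) = -0.003285


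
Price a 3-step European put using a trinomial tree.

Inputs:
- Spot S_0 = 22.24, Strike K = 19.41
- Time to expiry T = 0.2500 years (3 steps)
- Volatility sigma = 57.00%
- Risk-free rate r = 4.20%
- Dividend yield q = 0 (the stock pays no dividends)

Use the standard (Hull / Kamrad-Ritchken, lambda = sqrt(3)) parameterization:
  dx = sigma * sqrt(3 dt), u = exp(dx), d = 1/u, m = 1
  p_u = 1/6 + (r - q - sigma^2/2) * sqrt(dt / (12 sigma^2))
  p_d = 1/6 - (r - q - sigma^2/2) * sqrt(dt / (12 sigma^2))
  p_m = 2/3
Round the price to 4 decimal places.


dt = T/N = 0.083333; dx = sigma*sqrt(3*dt) = 0.285000
u = exp(dx) = 1.329762; d = 1/u = 0.752014
p_u = 0.149057, p_m = 0.666667, p_d = 0.184276
Discount per step: exp(-r*dt) = 0.996506
Stock lattice S(k, j) with j the centered position index:
  k=0: S(0,+0) = 22.2400
  k=1: S(1,-1) = 16.7248; S(1,+0) = 22.2400; S(1,+1) = 29.5739
  k=2: S(2,-2) = 12.5773; S(2,-1) = 16.7248; S(2,+0) = 22.2400; S(2,+1) = 29.5739; S(2,+2) = 39.3263
  k=3: S(3,-3) = 9.4583; S(3,-2) = 12.5773; S(3,-1) = 16.7248; S(3,+0) = 22.2400; S(3,+1) = 29.5739; S(3,+2) = 39.3263; S(3,+3) = 52.2946
Terminal payoffs V(N, j) = max(K - S_T, 0):
  V(3,-3) = 9.951702; V(3,-2) = 6.832714; V(3,-1) = 2.685203; V(3,+0) = 0.000000; V(3,+1) = 0.000000; V(3,+2) = 0.000000; V(3,+3) = 0.000000
Backward induction: V(k, j) = exp(-r*dt) * [p_u * V(k+1, j+1) + p_m * V(k+1, j) + p_d * V(k+1, j-1)]
  V(2,-2) = exp(-r*dt) * [p_u*2.685203 + p_m*6.832714 + p_d*9.951702] = 6.765533
  V(2,-1) = exp(-r*dt) * [p_u*0.000000 + p_m*2.685203 + p_d*6.832714] = 3.038589
  V(2,+0) = exp(-r*dt) * [p_u*0.000000 + p_m*0.000000 + p_d*2.685203] = 0.493090
  V(2,+1) = exp(-r*dt) * [p_u*0.000000 + p_m*0.000000 + p_d*0.000000] = 0.000000
  V(2,+2) = exp(-r*dt) * [p_u*0.000000 + p_m*0.000000 + p_d*0.000000] = 0.000000
  V(1,-1) = exp(-r*dt) * [p_u*0.493090 + p_m*3.038589 + p_d*6.765533] = 3.334262
  V(1,+0) = exp(-r*dt) * [p_u*0.000000 + p_m*0.493090 + p_d*3.038589] = 0.885562
  V(1,+1) = exp(-r*dt) * [p_u*0.000000 + p_m*0.000000 + p_d*0.493090] = 0.090547
  V(0,+0) = exp(-r*dt) * [p_u*0.090547 + p_m*0.885562 + p_d*3.334262] = 1.214040

Answer: Price = V(0,0) = 1.2140


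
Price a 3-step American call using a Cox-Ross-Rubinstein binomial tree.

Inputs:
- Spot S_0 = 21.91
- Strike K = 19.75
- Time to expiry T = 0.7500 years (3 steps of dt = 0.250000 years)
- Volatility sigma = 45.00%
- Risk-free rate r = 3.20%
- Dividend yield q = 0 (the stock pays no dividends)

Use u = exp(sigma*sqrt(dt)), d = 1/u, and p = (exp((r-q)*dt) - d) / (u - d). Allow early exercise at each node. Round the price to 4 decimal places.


Answer: Price = V(0,0) = 4.8207

Derivation:
dt = T/N = 0.250000
u = exp(sigma*sqrt(dt)) = 1.252323; d = 1/u = 0.798516
p = (exp((r-q)*dt) - d) / (u - d) = 0.461685
Discount per step: exp(-r*dt) = 0.992032
Stock lattice S(k, i) with i counting down-moves:
  k=0: S(0,0) = 21.9100
  k=1: S(1,0) = 27.4384; S(1,1) = 17.4955
  k=2: S(2,0) = 34.3617; S(2,1) = 21.9100; S(2,2) = 13.9704
  k=3: S(3,0) = 43.0320; S(3,1) = 27.4384; S(3,2) = 17.4955; S(3,3) = 11.1556
Terminal payoffs V(N, i) = max(S_T - K, 0):
  V(3,0) = 23.281963; V(3,1) = 7.688391; V(3,2) = 0.000000; V(3,3) = 0.000000
Backward induction: V(k, i) = exp(-r*dt) * [p * V(k+1, i) + (1-p) * V(k+1, i+1)]; then take max(V_cont, immediate exercise) for American.
  V(2,0) = exp(-r*dt) * [p*23.281963 + (1-p)*7.688391] = 14.769090; exercise = 14.611720; V(2,0) = max -> 14.769090
  V(2,1) = exp(-r*dt) * [p*7.688391 + (1-p)*0.000000] = 3.521335; exercise = 2.160000; V(2,1) = max -> 3.521335
  V(2,2) = exp(-r*dt) * [p*0.000000 + (1-p)*0.000000] = 0.000000; exercise = 0.000000; V(2,2) = max -> 0.000000
  V(1,0) = exp(-r*dt) * [p*14.769090 + (1-p)*3.521335] = 8.644824; exercise = 7.688391; V(1,0) = max -> 8.644824
  V(1,1) = exp(-r*dt) * [p*3.521335 + (1-p)*0.000000] = 1.612795; exercise = 0.000000; V(1,1) = max -> 1.612795
  V(0,0) = exp(-r*dt) * [p*8.644824 + (1-p)*1.612795] = 4.820661; exercise = 2.160000; V(0,0) = max -> 4.820661
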